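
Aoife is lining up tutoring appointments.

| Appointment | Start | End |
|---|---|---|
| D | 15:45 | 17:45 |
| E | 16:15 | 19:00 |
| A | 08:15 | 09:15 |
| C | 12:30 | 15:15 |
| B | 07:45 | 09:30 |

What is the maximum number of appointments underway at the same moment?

Sweep the timeline, counting +1 at each start and −1 at each end (ends before starts at a tie):
07:45 start B → 1
08:15 start A → 2
09:15 end A → 1
09:30 end B → 0
12:30 start C → 1
15:15 end C → 0
15:45 start D → 1
16:15 start E → 2
17:45 end D → 1
19:00 end E → 0
Peak is 2, at 08:15 (A, B).

2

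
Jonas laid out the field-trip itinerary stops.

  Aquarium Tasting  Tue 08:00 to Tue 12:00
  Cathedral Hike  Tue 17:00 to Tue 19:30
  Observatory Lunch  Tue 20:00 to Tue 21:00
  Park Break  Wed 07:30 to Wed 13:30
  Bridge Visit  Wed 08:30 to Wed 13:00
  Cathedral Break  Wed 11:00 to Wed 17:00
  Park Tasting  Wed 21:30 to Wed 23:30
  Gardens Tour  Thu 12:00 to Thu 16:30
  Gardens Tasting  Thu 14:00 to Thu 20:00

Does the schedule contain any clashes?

Yes

Check each pair: they overlap iff neither finishes before the other starts.
Sorted by start: Aquarium Tasting, Cathedral Hike, Observatory Lunch, Park Break, Bridge Visit, Cathedral Break, Park Tasting, Gardens Tour, Gardens Tasting.
Cathedral Hike starts after Aquarium Tasting ends; Aquarium Tasting is clear from here.
Observatory Lunch starts after Cathedral Hike ends; Cathedral Hike is clear from here.
Park Break starts after Observatory Lunch ends; Observatory Lunch is clear from here.
Bridge Visit starts before Park Break ends → Park Break and Bridge Visit overlap.
That's a conflict, so the schedule is not conflict-free.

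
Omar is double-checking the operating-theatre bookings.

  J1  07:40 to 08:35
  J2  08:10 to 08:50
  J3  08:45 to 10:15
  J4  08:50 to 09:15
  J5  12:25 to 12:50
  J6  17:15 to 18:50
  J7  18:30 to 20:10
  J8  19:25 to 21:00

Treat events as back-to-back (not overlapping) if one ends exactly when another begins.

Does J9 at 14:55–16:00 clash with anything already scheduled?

J1: ends 08:35 at or before J9 starts 14:55 → clear.
J2: ends 08:50 at or before J9 starts 14:55 → clear.
J3: ends 10:15 at or before J9 starts 14:55 → clear.
J4: ends 09:15 at or before J9 starts 14:55 → clear.
J5: ends 12:50 at or before J9 starts 14:55 → clear.
J6: starts 17:15 at or after J9 ends 16:00 → clear.
J7: starts 18:30 at or after J9 ends 16:00 → clear.
J8: starts 19:25 at or after J9 ends 16:00 → clear.

No — it doesn't clash with anything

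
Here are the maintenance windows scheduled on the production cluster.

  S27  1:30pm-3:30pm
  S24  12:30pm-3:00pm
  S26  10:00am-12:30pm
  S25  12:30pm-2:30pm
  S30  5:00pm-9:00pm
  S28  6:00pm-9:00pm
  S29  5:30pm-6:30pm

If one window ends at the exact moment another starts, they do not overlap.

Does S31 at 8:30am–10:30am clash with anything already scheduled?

Yes — it overlaps S26

S26: starts 10:00am before S31 ends 10:30am, and ends 12:30pm after S31 starts 8:30am → overlap.
S24: starts 12:30pm at or after S31 ends 10:30am → clear.
S25: starts 12:30pm at or after S31 ends 10:30am → clear.
S27: starts 1:30pm at or after S31 ends 10:30am → clear.
S30: starts 5:00pm at or after S31 ends 10:30am → clear.
S29: starts 5:30pm at or after S31 ends 10:30am → clear.
S28: starts 6:00pm at or after S31 ends 10:30am → clear.
S31 overlaps S26.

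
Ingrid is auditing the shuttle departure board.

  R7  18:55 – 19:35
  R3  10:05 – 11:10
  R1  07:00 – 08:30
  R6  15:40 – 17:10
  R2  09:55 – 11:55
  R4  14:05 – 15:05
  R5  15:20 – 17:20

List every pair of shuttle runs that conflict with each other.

Sorted by start: R1, R2, R3, R4, R5, R6, R7.
R2 starts after R1 ends; R1 is clear from here.
R3 starts before R2 ends → R2 and R3 overlap.
R4 starts after R2 ends; R2 is clear from here.
R4 starts after R3 ends; R3 is clear from here.
R5 starts after R4 ends; R4 is clear from here.
R6 starts before R5 ends → R5 and R6 overlap.
R7 starts after R5 ends.
R7 starts after R6 ends.

R2 & R3, R5 & R6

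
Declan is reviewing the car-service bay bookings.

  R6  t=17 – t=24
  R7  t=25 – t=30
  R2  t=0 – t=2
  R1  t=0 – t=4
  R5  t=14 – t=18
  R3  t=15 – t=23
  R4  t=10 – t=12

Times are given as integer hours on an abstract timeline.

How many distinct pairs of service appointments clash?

Check each pair: they overlap iff neither finishes before the other starts.
Sorted by start: R1, R2, R4, R5, R3, R6, R7.
R2 starts before R1 ends → R1 and R2 overlap.
R4 starts after R1 ends — done with R1.
R4 starts after R2 ends — done with R2.
R5 starts after R4 ends — done with R4.
R3 starts before R5 ends → R5 and R3 overlap.
R6 starts before R5 ends → R5 and R6 overlap.
R7 starts after R5 ends.
R6 starts before R3 ends → R3 and R6 overlap.
R7 starts after R3 ends.
R7 starts after R6 ends.
Overlapping pairs: R1 & R2, R3 & R5, R3 & R6, R5 & R6 — 4 in total.

4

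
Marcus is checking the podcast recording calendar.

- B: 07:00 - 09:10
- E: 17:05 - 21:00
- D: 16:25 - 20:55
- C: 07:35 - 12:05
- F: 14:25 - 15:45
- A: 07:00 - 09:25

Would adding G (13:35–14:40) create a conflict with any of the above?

A: ends 09:25 at or before G starts 13:35 → clear.
B: ends 09:10 at or before G starts 13:35 → clear.
C: ends 12:05 at or before G starts 13:35 → clear.
F: starts 14:25 before G ends 14:40, and ends 15:45 after G starts 13:35 → overlap.
D: starts 16:25 at or after G ends 14:40 → clear.
E: starts 17:05 at or after G ends 14:40 → clear.
G overlaps F.

Yes — it overlaps F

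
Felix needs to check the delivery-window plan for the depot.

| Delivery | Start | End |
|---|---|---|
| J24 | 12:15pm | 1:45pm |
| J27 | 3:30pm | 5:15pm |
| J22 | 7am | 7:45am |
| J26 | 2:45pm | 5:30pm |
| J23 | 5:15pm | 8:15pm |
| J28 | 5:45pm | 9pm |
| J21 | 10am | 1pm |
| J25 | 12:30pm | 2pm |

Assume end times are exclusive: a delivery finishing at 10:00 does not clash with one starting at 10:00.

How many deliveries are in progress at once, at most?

Sweep the timeline, counting +1 at each start and −1 at each end (ends before starts at a tie):
7am start J22 → 1
7:45am end J22 → 0
10am start J21 → 1
12:15pm start J24 → 2
12:30pm start J25 → 3
1pm end J21 → 2
1:45pm end J24 → 1
2pm end J25 → 0
2:45pm start J26 → 1
3:30pm start J27 → 2
5:15pm end J27 → 1
5:15pm start J23 → 2
5:30pm end J26 → 1
5:45pm start J28 → 2
8:15pm end J23 → 1
9pm end J28 → 0
Peak is 3, at 12:30pm (J21, J24, J25).

3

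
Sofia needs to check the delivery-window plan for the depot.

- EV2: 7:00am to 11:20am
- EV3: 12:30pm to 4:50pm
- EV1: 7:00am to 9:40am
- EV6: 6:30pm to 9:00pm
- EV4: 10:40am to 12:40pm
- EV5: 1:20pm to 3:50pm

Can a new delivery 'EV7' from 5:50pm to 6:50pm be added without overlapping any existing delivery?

EV1: ends 9:40am at or before EV7 starts 5:50pm → clear.
EV2: ends 11:20am at or before EV7 starts 5:50pm → clear.
EV4: ends 12:40pm at or before EV7 starts 5:50pm → clear.
EV3: ends 4:50pm at or before EV7 starts 5:50pm → clear.
EV5: ends 3:50pm at or before EV7 starts 5:50pm → clear.
EV6: starts 6:30pm before EV7 ends 6:50pm, and ends 9:00pm after EV7 starts 5:50pm → overlap.
EV7 overlaps EV6.

No — it overlaps EV6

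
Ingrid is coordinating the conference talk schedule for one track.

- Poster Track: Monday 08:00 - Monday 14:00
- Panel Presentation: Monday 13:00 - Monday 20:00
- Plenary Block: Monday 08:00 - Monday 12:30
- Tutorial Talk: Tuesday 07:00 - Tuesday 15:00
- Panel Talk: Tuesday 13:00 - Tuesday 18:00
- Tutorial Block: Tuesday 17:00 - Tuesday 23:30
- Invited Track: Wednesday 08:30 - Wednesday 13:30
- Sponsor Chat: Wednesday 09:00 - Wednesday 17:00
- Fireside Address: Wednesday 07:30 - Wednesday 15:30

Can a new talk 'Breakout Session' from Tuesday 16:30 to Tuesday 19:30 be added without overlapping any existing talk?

No — it overlaps Panel Talk, Tutorial Block

Poster Track: ends Monday 14:00 at or before Breakout Session starts Tuesday 16:30 → clear.
Plenary Block: ends Monday 12:30 at or before Breakout Session starts Tuesday 16:30 → clear.
Panel Presentation: ends Monday 20:00 at or before Breakout Session starts Tuesday 16:30 → clear.
Tutorial Talk: ends Tuesday 15:00 at or before Breakout Session starts Tuesday 16:30 → clear.
Panel Talk: starts Tuesday 13:00 before Breakout Session ends Tuesday 19:30, and ends Tuesday 18:00 after Breakout Session starts Tuesday 16:30 → overlap.
Tutorial Block: starts Tuesday 17:00 before Breakout Session ends Tuesday 19:30, and ends Tuesday 23:30 after Breakout Session starts Tuesday 16:30 → overlap.
Fireside Address: starts Wednesday 07:30 at or after Breakout Session ends Tuesday 19:30 → clear.
Invited Track: starts Wednesday 08:30 at or after Breakout Session ends Tuesday 19:30 → clear.
Sponsor Chat: starts Wednesday 09:00 at or after Breakout Session ends Tuesday 19:30 → clear.
Breakout Session overlaps Panel Talk, Tutorial Block.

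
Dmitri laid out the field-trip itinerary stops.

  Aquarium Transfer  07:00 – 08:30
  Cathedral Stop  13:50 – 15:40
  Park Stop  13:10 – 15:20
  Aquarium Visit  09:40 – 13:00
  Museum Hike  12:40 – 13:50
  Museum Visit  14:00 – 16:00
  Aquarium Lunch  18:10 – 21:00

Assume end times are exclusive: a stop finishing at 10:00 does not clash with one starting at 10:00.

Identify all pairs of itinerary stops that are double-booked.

Aquarium Visit & Museum Hike, Cathedral Stop & Museum Visit, Cathedral Stop & Park Stop, Museum Hike & Park Stop, Museum Visit & Park Stop

Sorted by start: Aquarium Transfer, Aquarium Visit, Museum Hike, Park Stop, Cathedral Stop, Museum Visit, Aquarium Lunch.
Aquarium Visit starts after Aquarium Transfer ends, so nothing later overlaps Aquarium Transfer either.
Museum Hike starts before Aquarium Visit ends → Aquarium Visit and Museum Hike overlap.
Park Stop starts after Aquarium Visit ends, so nothing later overlaps Aquarium Visit either.
Park Stop starts before Museum Hike ends → Museum Hike and Park Stop overlap.
Cathedral Stop starts exactly when Museum Hike ends (back-to-back, no overlap), so nothing later overlaps Museum Hike either.
Cathedral Stop starts before Park Stop ends → Park Stop and Cathedral Stop overlap.
Museum Visit starts before Park Stop ends → Park Stop and Museum Visit overlap.
Aquarium Lunch starts after Park Stop ends.
Museum Visit starts before Cathedral Stop ends → Cathedral Stop and Museum Visit overlap.
Aquarium Lunch starts after Cathedral Stop ends.
Aquarium Lunch starts after Museum Visit ends.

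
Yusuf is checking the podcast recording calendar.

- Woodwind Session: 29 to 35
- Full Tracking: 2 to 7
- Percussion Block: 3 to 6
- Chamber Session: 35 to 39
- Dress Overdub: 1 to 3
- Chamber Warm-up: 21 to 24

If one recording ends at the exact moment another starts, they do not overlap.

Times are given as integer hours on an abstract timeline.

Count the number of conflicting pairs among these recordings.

Sorted by start: Dress Overdub, Full Tracking, Percussion Block, Chamber Warm-up, Woodwind Session, Chamber Session.
Full Tracking starts before Dress Overdub ends → Dress Overdub and Full Tracking overlap.
Percussion Block starts exactly when Dress Overdub ends (back-to-back, no overlap), so Dress Overdub has no further overlaps.
Percussion Block starts before Full Tracking ends → Full Tracking and Percussion Block overlap.
Chamber Warm-up starts after Full Tracking ends, so Full Tracking has no further overlaps.
Chamber Warm-up starts after Percussion Block ends, so Percussion Block has no further overlaps.
Woodwind Session starts after Chamber Warm-up ends, so Chamber Warm-up has no further overlaps.
Chamber Session starts exactly when Woodwind Session ends (back-to-back, no overlap).
Overlapping pairs: Dress Overdub & Full Tracking, Full Tracking & Percussion Block — 2 in total.

2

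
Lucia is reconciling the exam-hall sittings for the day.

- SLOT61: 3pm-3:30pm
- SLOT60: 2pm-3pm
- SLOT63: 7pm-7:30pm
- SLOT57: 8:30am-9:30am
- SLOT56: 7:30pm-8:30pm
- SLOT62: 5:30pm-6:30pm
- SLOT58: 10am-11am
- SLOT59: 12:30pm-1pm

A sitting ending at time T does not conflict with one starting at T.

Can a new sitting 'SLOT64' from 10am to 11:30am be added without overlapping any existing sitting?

SLOT57: ends 9:30am at or before SLOT64 starts 10am → clear.
SLOT58: starts 10am before SLOT64 ends 11:30am, and ends 11am after SLOT64 starts 10am → overlap.
SLOT59: starts 12:30pm at or after SLOT64 ends 11:30am → clear.
SLOT60: starts 2pm at or after SLOT64 ends 11:30am → clear.
SLOT61: starts 3pm at or after SLOT64 ends 11:30am → clear.
SLOT62: starts 5:30pm at or after SLOT64 ends 11:30am → clear.
SLOT63: starts 7pm at or after SLOT64 ends 11:30am → clear.
SLOT56: starts 7:30pm at or after SLOT64 ends 11:30am → clear.
SLOT64 overlaps SLOT58.

No — it overlaps SLOT58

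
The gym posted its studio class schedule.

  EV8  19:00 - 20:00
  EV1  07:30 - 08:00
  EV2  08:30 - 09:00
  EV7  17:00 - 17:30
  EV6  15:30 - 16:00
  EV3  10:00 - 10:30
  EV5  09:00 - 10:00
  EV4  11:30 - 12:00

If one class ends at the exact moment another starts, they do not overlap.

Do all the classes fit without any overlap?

Yes

Two intervals overlap when each starts before the other ends.
Sorted by start: EV1, EV2, EV5, EV3, EV4, EV6, EV7, EV8.
EV2 starts after EV1 ends, so nothing later overlaps EV1 either.
EV5 starts exactly when EV2 ends (back-to-back, no overlap), so nothing later overlaps EV2 either.
EV3 starts exactly when EV5 ends (back-to-back, no overlap), so nothing later overlaps EV5 either.
EV4 starts after EV3 ends, so nothing later overlaps EV3 either.
EV6 starts after EV4 ends, so nothing later overlaps EV4 either.
EV7 starts after EV6 ends, so nothing later overlaps EV6 either.
EV8 starts after EV7 ends.
Every pair is clear; the schedule has no overlaps.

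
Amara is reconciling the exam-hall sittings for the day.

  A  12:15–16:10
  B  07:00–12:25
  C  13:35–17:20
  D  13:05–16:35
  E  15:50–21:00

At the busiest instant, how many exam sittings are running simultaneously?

Sweep the timeline, counting +1 at each start and −1 at each end (ends before starts at a tie):
07:00 start B → 1
12:15 start A → 2
12:25 end B → 1
13:05 start D → 2
13:35 start C → 3
15:50 start E → 4
16:10 end A → 3
16:35 end D → 2
17:20 end C → 1
21:00 end E → 0
Peak is 4, at 15:50 (A, C, D, E).

4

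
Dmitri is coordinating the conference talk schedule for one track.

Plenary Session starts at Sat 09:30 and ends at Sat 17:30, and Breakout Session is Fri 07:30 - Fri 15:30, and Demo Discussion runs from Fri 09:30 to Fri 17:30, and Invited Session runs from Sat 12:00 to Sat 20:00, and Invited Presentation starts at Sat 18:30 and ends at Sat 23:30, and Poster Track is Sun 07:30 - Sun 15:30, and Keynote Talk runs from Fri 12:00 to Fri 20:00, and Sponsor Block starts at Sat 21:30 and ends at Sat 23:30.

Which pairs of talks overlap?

Breakout Session & Demo Discussion, Breakout Session & Keynote Talk, Demo Discussion & Keynote Talk, Invited Presentation & Invited Session, Invited Presentation & Sponsor Block, Invited Session & Plenary Session

Two intervals overlap when each starts before the other ends.
Sorted by start: Breakout Session, Demo Discussion, Keynote Talk, Plenary Session, Invited Session, Invited Presentation, Sponsor Block, Poster Track.
Demo Discussion starts before Breakout Session ends → Breakout Session and Demo Discussion overlap.
Keynote Talk starts before Breakout Session ends → Breakout Session and Keynote Talk overlap.
Plenary Session starts after Breakout Session ends — done with Breakout Session.
Keynote Talk starts before Demo Discussion ends → Demo Discussion and Keynote Talk overlap.
Plenary Session starts after Demo Discussion ends — done with Demo Discussion.
Plenary Session starts after Keynote Talk ends — done with Keynote Talk.
Invited Session starts before Plenary Session ends → Plenary Session and Invited Session overlap.
Invited Presentation starts after Plenary Session ends — done with Plenary Session.
Invited Presentation starts before Invited Session ends → Invited Session and Invited Presentation overlap.
Sponsor Block starts after Invited Session ends — done with Invited Session.
Sponsor Block starts before Invited Presentation ends → Invited Presentation and Sponsor Block overlap.
Poster Track starts after Invited Presentation ends.
Poster Track starts after Sponsor Block ends.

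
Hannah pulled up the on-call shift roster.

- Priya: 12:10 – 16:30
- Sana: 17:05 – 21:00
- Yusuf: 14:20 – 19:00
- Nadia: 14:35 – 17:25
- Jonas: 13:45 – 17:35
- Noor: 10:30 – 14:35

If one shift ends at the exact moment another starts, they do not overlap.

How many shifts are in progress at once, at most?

Sweep the timeline, counting +1 at each start and −1 at each end (ends before starts at a tie):
10:30 start Noor → 1
12:10 start Priya → 2
13:45 start Jonas → 3
14:20 start Yusuf → 4
14:35 end Noor → 3
14:35 start Nadia → 4
16:30 end Priya → 3
17:05 start Sana → 4
17:25 end Nadia → 3
17:35 end Jonas → 2
19:00 end Yusuf → 1
21:00 end Sana → 0
Peak is 4, at 14:20 (Jonas, Noor, Priya, Yusuf).

4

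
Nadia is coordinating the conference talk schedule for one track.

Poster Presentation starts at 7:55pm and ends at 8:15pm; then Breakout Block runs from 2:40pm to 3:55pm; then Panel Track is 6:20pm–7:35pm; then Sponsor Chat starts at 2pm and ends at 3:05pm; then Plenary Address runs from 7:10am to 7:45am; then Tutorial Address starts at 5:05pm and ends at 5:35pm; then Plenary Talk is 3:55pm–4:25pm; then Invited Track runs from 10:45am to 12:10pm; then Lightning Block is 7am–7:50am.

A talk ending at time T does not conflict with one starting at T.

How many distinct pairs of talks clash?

2

Sorted by start: Lightning Block, Plenary Address, Invited Track, Sponsor Chat, Breakout Block, Plenary Talk, Tutorial Address, Panel Track, Poster Presentation.
Plenary Address starts before Lightning Block ends → Lightning Block and Plenary Address overlap.
Invited Track starts after Lightning Block ends — done with Lightning Block.
Invited Track starts after Plenary Address ends — done with Plenary Address.
Sponsor Chat starts after Invited Track ends — done with Invited Track.
Breakout Block starts before Sponsor Chat ends → Sponsor Chat and Breakout Block overlap.
Plenary Talk starts after Sponsor Chat ends — done with Sponsor Chat.
Plenary Talk starts exactly when Breakout Block ends (back-to-back, no overlap) — done with Breakout Block.
Tutorial Address starts after Plenary Talk ends — done with Plenary Talk.
Panel Track starts after Tutorial Address ends — done with Tutorial Address.
Poster Presentation starts after Panel Track ends.
Overlapping pairs: Breakout Block & Sponsor Chat, Lightning Block & Plenary Address — 2 in total.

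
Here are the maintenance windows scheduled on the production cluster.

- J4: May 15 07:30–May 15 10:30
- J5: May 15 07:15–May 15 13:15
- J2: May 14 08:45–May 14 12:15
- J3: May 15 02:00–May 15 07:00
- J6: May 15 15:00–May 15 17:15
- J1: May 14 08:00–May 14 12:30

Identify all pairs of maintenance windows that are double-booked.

J1 & J2, J4 & J5

Two intervals overlap when each starts before the other ends.
Sorted by start: J1, J2, J3, J5, J4, J6.
J2 starts before J1 ends → J1 and J2 overlap.
J3 starts after J1 ends; J1 is clear from here.
J3 starts after J2 ends; J2 is clear from here.
J5 starts after J3 ends; J3 is clear from here.
J4 starts before J5 ends → J5 and J4 overlap.
J6 starts after J5 ends.
J6 starts after J4 ends.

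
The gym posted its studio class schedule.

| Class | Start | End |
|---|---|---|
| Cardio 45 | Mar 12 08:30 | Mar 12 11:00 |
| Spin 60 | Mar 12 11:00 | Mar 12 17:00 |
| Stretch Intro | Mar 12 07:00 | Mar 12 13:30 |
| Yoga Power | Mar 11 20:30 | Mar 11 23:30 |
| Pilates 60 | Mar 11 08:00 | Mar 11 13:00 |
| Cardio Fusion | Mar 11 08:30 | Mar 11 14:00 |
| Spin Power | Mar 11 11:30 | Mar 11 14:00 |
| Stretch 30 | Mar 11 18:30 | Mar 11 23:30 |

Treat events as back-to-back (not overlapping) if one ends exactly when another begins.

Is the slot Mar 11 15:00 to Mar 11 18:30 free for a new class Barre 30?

Pilates 60: ends Mar 11 13:00 at or before Barre 30 starts Mar 11 15:00 → clear.
Cardio Fusion: ends Mar 11 14:00 at or before Barre 30 starts Mar 11 15:00 → clear.
Spin Power: ends Mar 11 14:00 at or before Barre 30 starts Mar 11 15:00 → clear.
Stretch 30: starts Mar 11 18:30 at or after Barre 30 ends Mar 11 18:30 → clear.
Yoga Power: starts Mar 11 20:30 at or after Barre 30 ends Mar 11 18:30 → clear.
Stretch Intro: starts Mar 12 07:00 at or after Barre 30 ends Mar 11 18:30 → clear.
Cardio 45: starts Mar 12 08:30 at or after Barre 30 ends Mar 11 18:30 → clear.
Spin 60: starts Mar 12 11:00 at or after Barre 30 ends Mar 11 18:30 → clear.

Yes — the slot is free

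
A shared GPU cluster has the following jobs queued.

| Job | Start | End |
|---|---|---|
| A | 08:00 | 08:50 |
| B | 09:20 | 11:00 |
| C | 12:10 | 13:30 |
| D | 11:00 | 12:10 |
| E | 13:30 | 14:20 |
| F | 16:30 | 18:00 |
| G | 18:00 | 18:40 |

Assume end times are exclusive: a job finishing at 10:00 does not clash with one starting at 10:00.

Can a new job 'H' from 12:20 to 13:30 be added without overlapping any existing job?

No — it overlaps C

A: ends 08:50 at or before H starts 12:20 → clear.
B: ends 11:00 at or before H starts 12:20 → clear.
D: ends 12:10 at or before H starts 12:20 → clear.
C: starts 12:10 before H ends 13:30, and ends 13:30 after H starts 12:20 → overlap.
E: starts 13:30 at or after H ends 13:30 → clear.
F: starts 16:30 at or after H ends 13:30 → clear.
G: starts 18:00 at or after H ends 13:30 → clear.
H overlaps C.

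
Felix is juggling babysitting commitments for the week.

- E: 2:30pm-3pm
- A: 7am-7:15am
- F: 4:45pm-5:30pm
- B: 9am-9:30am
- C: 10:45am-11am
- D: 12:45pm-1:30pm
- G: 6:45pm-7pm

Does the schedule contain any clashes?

No

Check each pair: they overlap iff neither finishes before the other starts.
Sorted by start: A, B, C, D, E, F, G.
B starts after A ends; A is clear from here.
C starts after B ends; B is clear from here.
D starts after C ends; C is clear from here.
E starts after D ends; D is clear from here.
F starts after E ends; E is clear from here.
G starts after F ends.
Every pair is clear; the schedule has no overlaps.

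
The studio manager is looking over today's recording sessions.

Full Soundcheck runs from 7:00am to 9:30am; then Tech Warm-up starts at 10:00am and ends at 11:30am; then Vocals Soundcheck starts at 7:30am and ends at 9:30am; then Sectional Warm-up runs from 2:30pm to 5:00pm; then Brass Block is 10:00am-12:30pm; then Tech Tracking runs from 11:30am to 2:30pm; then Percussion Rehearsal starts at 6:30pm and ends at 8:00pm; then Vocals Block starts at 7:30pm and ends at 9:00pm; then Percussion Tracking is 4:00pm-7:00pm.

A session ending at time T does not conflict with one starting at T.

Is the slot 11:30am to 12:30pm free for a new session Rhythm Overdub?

Full Soundcheck: ends 9:30am at or before Rhythm Overdub starts 11:30am → clear.
Vocals Soundcheck: ends 9:30am at or before Rhythm Overdub starts 11:30am → clear.
Tech Warm-up: ends 11:30am at or before Rhythm Overdub starts 11:30am → clear.
Brass Block: starts 10:00am before Rhythm Overdub ends 12:30pm, and ends 12:30pm after Rhythm Overdub starts 11:30am → overlap.
Tech Tracking: starts 11:30am before Rhythm Overdub ends 12:30pm, and ends 2:30pm after Rhythm Overdub starts 11:30am → overlap.
Sectional Warm-up: starts 2:30pm at or after Rhythm Overdub ends 12:30pm → clear.
Percussion Tracking: starts 4:00pm at or after Rhythm Overdub ends 12:30pm → clear.
Percussion Rehearsal: starts 6:30pm at or after Rhythm Overdub ends 12:30pm → clear.
Vocals Block: starts 7:30pm at or after Rhythm Overdub ends 12:30pm → clear.
Rhythm Overdub overlaps Brass Block, Tech Tracking.

No — it overlaps Brass Block, Tech Tracking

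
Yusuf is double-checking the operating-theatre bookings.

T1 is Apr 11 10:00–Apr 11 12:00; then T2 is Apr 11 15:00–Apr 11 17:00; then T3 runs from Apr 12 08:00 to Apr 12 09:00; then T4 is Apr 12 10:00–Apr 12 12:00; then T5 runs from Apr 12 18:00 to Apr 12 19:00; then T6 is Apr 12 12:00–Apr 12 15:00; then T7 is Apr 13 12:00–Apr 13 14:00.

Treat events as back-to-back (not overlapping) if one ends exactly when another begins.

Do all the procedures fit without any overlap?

Yes

Sorted by start: T1, T2, T3, T4, T6, T5, T7.
T2 starts after T1 ends; T1 is clear from here.
T3 starts after T2 ends; T2 is clear from here.
T4 starts after T3 ends; T3 is clear from here.
T6 starts exactly when T4 ends (back-to-back, no overlap); T4 is clear from here.
T5 starts after T6 ends; T6 is clear from here.
T7 starts after T5 ends.
Every pair is clear; the schedule has no overlaps.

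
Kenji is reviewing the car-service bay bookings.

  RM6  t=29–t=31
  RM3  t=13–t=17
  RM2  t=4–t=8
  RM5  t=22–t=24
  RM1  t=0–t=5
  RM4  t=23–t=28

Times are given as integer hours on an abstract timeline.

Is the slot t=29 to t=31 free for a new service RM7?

No — it overlaps RM6

RM1: ends t=5 at or before RM7 starts t=29 → clear.
RM2: ends t=8 at or before RM7 starts t=29 → clear.
RM3: ends t=17 at or before RM7 starts t=29 → clear.
RM5: ends t=24 at or before RM7 starts t=29 → clear.
RM4: ends t=28 at or before RM7 starts t=29 → clear.
RM6: starts t=29 before RM7 ends t=31, and ends t=31 after RM7 starts t=29 → overlap.
RM7 overlaps RM6.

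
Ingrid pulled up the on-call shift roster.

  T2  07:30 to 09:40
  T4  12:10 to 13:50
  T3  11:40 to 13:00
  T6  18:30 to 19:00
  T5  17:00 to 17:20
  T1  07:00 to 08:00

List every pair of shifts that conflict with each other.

T1 & T2, T3 & T4

Sorted by start: T1, T2, T3, T4, T5, T6.
T2 starts before T1 ends → T1 and T2 overlap.
T3 starts after T1 ends — done with T1.
T3 starts after T2 ends — done with T2.
T4 starts before T3 ends → T3 and T4 overlap.
T5 starts after T3 ends — done with T3.
T5 starts after T4 ends — done with T4.
T6 starts after T5 ends.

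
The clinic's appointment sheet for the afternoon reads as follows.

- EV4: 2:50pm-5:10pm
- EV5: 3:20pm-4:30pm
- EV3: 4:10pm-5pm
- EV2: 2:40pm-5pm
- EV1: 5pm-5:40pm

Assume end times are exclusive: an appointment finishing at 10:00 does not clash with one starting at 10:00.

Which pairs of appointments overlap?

Sorted by start: EV2, EV4, EV5, EV3, EV1.
EV4 starts before EV2 ends → EV2 and EV4 overlap.
EV5 starts before EV2 ends → EV2 and EV5 overlap.
EV3 starts before EV2 ends → EV2 and EV3 overlap.
EV1 starts exactly when EV2 ends (back-to-back, no overlap).
EV5 starts before EV4 ends → EV4 and EV5 overlap.
EV3 starts before EV4 ends → EV4 and EV3 overlap.
EV1 starts before EV4 ends → EV4 and EV1 overlap.
EV3 starts before EV5 ends → EV5 and EV3 overlap.
EV1 starts after EV5 ends.
EV1 starts exactly when EV3 ends (back-to-back, no overlap).

EV1 & EV4, EV2 & EV3, EV2 & EV4, EV2 & EV5, EV3 & EV4, EV3 & EV5, EV4 & EV5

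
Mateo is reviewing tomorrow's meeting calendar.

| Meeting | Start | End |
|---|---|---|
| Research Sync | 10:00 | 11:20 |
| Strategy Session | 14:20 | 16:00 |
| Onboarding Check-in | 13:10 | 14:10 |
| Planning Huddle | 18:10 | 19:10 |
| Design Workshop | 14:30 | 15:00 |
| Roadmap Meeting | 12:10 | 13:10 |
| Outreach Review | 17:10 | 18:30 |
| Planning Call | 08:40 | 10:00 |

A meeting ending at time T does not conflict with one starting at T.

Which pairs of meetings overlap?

Two intervals overlap when each starts before the other ends.
Sorted by start: Planning Call, Research Sync, Roadmap Meeting, Onboarding Check-in, Strategy Session, Design Workshop, Outreach Review, Planning Huddle.
Research Sync starts exactly when Planning Call ends (back-to-back, no overlap) — done with Planning Call.
Roadmap Meeting starts after Research Sync ends — done with Research Sync.
Onboarding Check-in starts exactly when Roadmap Meeting ends (back-to-back, no overlap) — done with Roadmap Meeting.
Strategy Session starts after Onboarding Check-in ends — done with Onboarding Check-in.
Design Workshop starts before Strategy Session ends → Strategy Session and Design Workshop overlap.
Outreach Review starts after Strategy Session ends — done with Strategy Session.
Outreach Review starts after Design Workshop ends — done with Design Workshop.
Planning Huddle starts before Outreach Review ends → Outreach Review and Planning Huddle overlap.

Design Workshop & Strategy Session, Outreach Review & Planning Huddle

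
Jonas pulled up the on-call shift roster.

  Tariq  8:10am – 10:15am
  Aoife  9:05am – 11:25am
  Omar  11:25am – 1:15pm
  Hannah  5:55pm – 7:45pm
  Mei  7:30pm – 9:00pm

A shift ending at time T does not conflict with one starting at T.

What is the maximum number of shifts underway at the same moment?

2

Sort all start/end points and keep a running count:
8:10am start Tariq → 1
9:05am start Aoife → 2
10:15am end Tariq → 1
11:25am end Aoife → 0
11:25am start Omar → 1
1:15pm end Omar → 0
5:55pm start Hannah → 1
7:30pm start Mei → 2
7:45pm end Hannah → 1
9:00pm end Mei → 0
Peak is 2, at 9:05am (Aoife, Tariq).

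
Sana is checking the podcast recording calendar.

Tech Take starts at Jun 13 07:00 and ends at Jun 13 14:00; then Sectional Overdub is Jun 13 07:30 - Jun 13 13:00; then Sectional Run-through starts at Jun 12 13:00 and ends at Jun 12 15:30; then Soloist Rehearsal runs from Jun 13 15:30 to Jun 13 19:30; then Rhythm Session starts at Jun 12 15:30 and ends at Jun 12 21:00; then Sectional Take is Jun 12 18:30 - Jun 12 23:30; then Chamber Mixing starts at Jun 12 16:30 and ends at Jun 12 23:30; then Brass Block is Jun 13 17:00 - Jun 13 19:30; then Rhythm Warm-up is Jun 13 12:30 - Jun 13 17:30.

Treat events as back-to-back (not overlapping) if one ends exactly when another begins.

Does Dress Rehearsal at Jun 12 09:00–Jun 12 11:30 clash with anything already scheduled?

No — it doesn't clash with anything

Sectional Run-through: starts Jun 12 13:00 at or after Dress Rehearsal ends Jun 12 11:30 → clear.
Rhythm Session: starts Jun 12 15:30 at or after Dress Rehearsal ends Jun 12 11:30 → clear.
Chamber Mixing: starts Jun 12 16:30 at or after Dress Rehearsal ends Jun 12 11:30 → clear.
Sectional Take: starts Jun 12 18:30 at or after Dress Rehearsal ends Jun 12 11:30 → clear.
Tech Take: starts Jun 13 07:00 at or after Dress Rehearsal ends Jun 12 11:30 → clear.
Sectional Overdub: starts Jun 13 07:30 at or after Dress Rehearsal ends Jun 12 11:30 → clear.
Rhythm Warm-up: starts Jun 13 12:30 at or after Dress Rehearsal ends Jun 12 11:30 → clear.
Soloist Rehearsal: starts Jun 13 15:30 at or after Dress Rehearsal ends Jun 12 11:30 → clear.
Brass Block: starts Jun 13 17:00 at or after Dress Rehearsal ends Jun 12 11:30 → clear.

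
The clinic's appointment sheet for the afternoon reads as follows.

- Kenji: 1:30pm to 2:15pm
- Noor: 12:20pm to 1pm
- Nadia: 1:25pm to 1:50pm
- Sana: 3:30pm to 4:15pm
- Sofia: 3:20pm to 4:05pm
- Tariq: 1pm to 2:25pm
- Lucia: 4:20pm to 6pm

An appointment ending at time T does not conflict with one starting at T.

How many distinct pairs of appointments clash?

4

Sorted by start: Noor, Tariq, Nadia, Kenji, Sofia, Sana, Lucia.
Tariq starts exactly when Noor ends (back-to-back, no overlap), so nothing later overlaps Noor either.
Nadia starts before Tariq ends → Tariq and Nadia overlap.
Kenji starts before Tariq ends → Tariq and Kenji overlap.
Sofia starts after Tariq ends, so nothing later overlaps Tariq either.
Kenji starts before Nadia ends → Nadia and Kenji overlap.
Sofia starts after Nadia ends, so nothing later overlaps Nadia either.
Sofia starts after Kenji ends, so nothing later overlaps Kenji either.
Sana starts before Sofia ends → Sofia and Sana overlap.
Lucia starts after Sofia ends.
Lucia starts after Sana ends.
Overlapping pairs: Kenji & Nadia, Kenji & Tariq, Nadia & Tariq, Sana & Sofia — 4 in total.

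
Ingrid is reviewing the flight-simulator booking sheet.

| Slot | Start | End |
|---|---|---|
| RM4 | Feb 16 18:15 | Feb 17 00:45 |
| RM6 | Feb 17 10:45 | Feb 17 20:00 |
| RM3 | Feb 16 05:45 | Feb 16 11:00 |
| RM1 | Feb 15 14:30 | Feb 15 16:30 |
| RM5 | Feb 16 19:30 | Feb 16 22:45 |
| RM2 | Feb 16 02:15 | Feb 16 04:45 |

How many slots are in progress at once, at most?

2

Sweep the timeline, counting +1 at each start and −1 at each end (ends before starts at a tie):
Feb 15 14:30 start RM1 → 1
Feb 15 16:30 end RM1 → 0
Feb 16 02:15 start RM2 → 1
Feb 16 04:45 end RM2 → 0
Feb 16 05:45 start RM3 → 1
Feb 16 11:00 end RM3 → 0
Feb 16 18:15 start RM4 → 1
Feb 16 19:30 start RM5 → 2
Feb 16 22:45 end RM5 → 1
Feb 17 00:45 end RM4 → 0
Feb 17 10:45 start RM6 → 1
Feb 17 20:00 end RM6 → 0
Peak is 2, at Feb 16 19:30 (RM4, RM5).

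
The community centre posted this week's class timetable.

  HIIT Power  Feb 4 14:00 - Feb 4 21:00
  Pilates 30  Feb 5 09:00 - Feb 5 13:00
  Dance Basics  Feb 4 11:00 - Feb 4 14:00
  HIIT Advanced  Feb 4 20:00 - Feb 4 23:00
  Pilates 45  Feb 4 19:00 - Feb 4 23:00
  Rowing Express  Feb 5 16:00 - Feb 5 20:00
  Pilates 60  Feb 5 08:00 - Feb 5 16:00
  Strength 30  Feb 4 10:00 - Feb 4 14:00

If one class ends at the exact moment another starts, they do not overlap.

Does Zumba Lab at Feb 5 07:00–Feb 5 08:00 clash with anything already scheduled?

Strength 30: ends Feb 4 14:00 at or before Zumba Lab starts Feb 5 07:00 → clear.
Dance Basics: ends Feb 4 14:00 at or before Zumba Lab starts Feb 5 07:00 → clear.
HIIT Power: ends Feb 4 21:00 at or before Zumba Lab starts Feb 5 07:00 → clear.
Pilates 45: ends Feb 4 23:00 at or before Zumba Lab starts Feb 5 07:00 → clear.
HIIT Advanced: ends Feb 4 23:00 at or before Zumba Lab starts Feb 5 07:00 → clear.
Pilates 60: starts Feb 5 08:00 at or after Zumba Lab ends Feb 5 08:00 → clear.
Pilates 30: starts Feb 5 09:00 at or after Zumba Lab ends Feb 5 08:00 → clear.
Rowing Express: starts Feb 5 16:00 at or after Zumba Lab ends Feb 5 08:00 → clear.

No — it doesn't clash with anything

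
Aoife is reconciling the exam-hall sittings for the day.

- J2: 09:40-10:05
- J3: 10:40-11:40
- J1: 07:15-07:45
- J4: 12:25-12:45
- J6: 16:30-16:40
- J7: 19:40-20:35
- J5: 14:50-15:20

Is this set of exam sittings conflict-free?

Yes

Check each pair: they overlap iff neither finishes before the other starts.
Sorted by start: J1, J2, J3, J4, J5, J6, J7.
J2 starts after J1 ends — done with J1.
J3 starts after J2 ends — done with J2.
J4 starts after J3 ends — done with J3.
J5 starts after J4 ends — done with J4.
J6 starts after J5 ends — done with J5.
J7 starts after J6 ends.
Every pair is clear; the schedule has no overlaps.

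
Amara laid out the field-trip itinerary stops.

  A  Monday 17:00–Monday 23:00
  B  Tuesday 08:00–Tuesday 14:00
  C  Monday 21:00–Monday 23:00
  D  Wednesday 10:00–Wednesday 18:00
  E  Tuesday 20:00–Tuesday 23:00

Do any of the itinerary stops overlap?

Yes

Two intervals overlap when each starts before the other ends.
Sorted by start: A, C, B, E, D.
C starts before A ends → A and C overlap.
That's a conflict, so the schedule is not conflict-free.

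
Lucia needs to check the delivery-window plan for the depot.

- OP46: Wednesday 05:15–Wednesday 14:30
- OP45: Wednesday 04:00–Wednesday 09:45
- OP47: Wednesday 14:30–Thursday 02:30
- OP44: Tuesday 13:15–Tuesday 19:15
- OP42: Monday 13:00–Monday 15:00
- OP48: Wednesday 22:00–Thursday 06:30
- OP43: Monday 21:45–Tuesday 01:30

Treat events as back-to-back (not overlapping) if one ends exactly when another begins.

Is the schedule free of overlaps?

No

Two intervals overlap when each starts before the other ends.
Sorted by start: OP42, OP43, OP44, OP45, OP46, OP47, OP48.
OP43 starts after OP42 ends — done with OP42.
OP44 starts after OP43 ends — done with OP43.
OP45 starts after OP44 ends — done with OP44.
OP46 starts before OP45 ends → OP45 and OP46 overlap.
That's a conflict, so the schedule is not conflict-free.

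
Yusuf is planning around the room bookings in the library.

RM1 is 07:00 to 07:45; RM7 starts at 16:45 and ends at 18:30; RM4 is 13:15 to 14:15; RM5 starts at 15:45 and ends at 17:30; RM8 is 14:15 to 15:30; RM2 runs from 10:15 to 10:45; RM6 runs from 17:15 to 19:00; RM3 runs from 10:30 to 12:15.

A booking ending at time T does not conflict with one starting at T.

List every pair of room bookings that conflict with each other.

Sorted by start: RM1, RM2, RM3, RM4, RM8, RM5, RM7, RM6.
RM2 starts after RM1 ends, so nothing later overlaps RM1 either.
RM3 starts before RM2 ends → RM2 and RM3 overlap.
RM4 starts after RM2 ends, so nothing later overlaps RM2 either.
RM4 starts after RM3 ends, so nothing later overlaps RM3 either.
RM8 starts exactly when RM4 ends (back-to-back, no overlap), so nothing later overlaps RM4 either.
RM5 starts after RM8 ends, so nothing later overlaps RM8 either.
RM7 starts before RM5 ends → RM5 and RM7 overlap.
RM6 starts before RM5 ends → RM5 and RM6 overlap.
RM6 starts before RM7 ends → RM7 and RM6 overlap.

RM2 & RM3, RM5 & RM6, RM5 & RM7, RM6 & RM7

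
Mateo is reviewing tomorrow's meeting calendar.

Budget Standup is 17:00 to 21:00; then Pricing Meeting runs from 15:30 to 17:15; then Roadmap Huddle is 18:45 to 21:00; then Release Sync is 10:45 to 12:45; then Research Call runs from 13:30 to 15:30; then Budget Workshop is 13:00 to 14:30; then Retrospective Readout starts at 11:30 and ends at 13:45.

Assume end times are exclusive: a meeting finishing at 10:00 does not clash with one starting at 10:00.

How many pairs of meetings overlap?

6

Sorted by start: Release Sync, Retrospective Readout, Budget Workshop, Research Call, Pricing Meeting, Budget Standup, Roadmap Huddle.
Retrospective Readout starts before Release Sync ends → Release Sync and Retrospective Readout overlap.
Budget Workshop starts after Release Sync ends — done with Release Sync.
Budget Workshop starts before Retrospective Readout ends → Retrospective Readout and Budget Workshop overlap.
Research Call starts before Retrospective Readout ends → Retrospective Readout and Research Call overlap.
Pricing Meeting starts after Retrospective Readout ends — done with Retrospective Readout.
Research Call starts before Budget Workshop ends → Budget Workshop and Research Call overlap.
Pricing Meeting starts after Budget Workshop ends — done with Budget Workshop.
Pricing Meeting starts exactly when Research Call ends (back-to-back, no overlap) — done with Research Call.
Budget Standup starts before Pricing Meeting ends → Pricing Meeting and Budget Standup overlap.
Roadmap Huddle starts after Pricing Meeting ends.
Roadmap Huddle starts before Budget Standup ends → Budget Standup and Roadmap Huddle overlap.
Overlapping pairs: Budget Standup & Pricing Meeting, Budget Standup & Roadmap Huddle, Budget Workshop & Research Call, Budget Workshop & Retrospective Readout, Release Sync & Retrospective Readout, Research Call & Retrospective Readout — 6 in total.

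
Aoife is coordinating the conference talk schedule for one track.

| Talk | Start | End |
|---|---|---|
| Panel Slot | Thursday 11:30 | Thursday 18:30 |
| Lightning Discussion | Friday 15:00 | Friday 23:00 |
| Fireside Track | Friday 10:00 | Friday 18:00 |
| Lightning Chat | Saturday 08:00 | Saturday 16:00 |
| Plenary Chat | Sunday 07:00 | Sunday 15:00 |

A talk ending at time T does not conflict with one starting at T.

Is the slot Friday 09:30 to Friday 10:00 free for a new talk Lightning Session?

Panel Slot: ends Thursday 18:30 at or before Lightning Session starts Friday 09:30 → clear.
Fireside Track: starts Friday 10:00 at or after Lightning Session ends Friday 10:00 → clear.
Lightning Discussion: starts Friday 15:00 at or after Lightning Session ends Friday 10:00 → clear.
Lightning Chat: starts Saturday 08:00 at or after Lightning Session ends Friday 10:00 → clear.
Plenary Chat: starts Sunday 07:00 at or after Lightning Session ends Friday 10:00 → clear.

Yes — the slot is free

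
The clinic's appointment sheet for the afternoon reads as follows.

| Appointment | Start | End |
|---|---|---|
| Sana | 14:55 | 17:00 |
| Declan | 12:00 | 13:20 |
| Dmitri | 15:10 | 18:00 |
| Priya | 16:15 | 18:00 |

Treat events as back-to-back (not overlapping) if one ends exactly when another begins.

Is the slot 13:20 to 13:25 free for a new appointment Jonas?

Declan: ends 13:20 at or before Jonas starts 13:20 → clear.
Sana: starts 14:55 at or after Jonas ends 13:25 → clear.
Dmitri: starts 15:10 at or after Jonas ends 13:25 → clear.
Priya: starts 16:15 at or after Jonas ends 13:25 → clear.

Yes — the slot is free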